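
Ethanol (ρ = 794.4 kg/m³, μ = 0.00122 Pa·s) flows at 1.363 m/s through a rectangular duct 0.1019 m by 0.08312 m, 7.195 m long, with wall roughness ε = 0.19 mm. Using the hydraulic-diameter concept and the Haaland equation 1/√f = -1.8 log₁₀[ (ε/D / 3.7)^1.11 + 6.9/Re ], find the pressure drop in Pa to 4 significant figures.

ΔP ≈ 1478 Pa

Hydraulic diameter D_h = 4A/P = 4·(0.1019·0.08312)/(2·(0.1019+0.08312)) = 0.03388/0.37 = 0.09156 m.
Re = ρVD_h/μ = 794.4·1.363·0.09156/0.00122 = 8.126e+04.
ε/D_h = 0.00019/0.09156 = 0.00208; Haaland gives 1/√f = -1.8 log₁₀[0.000246+8.49e-05] = 6.264, so f = 0.02548.
ΔP = f(L/D_h)(ρV²/2) = 0.02548·7.195/0.09156·737.9 = 1478 Pa.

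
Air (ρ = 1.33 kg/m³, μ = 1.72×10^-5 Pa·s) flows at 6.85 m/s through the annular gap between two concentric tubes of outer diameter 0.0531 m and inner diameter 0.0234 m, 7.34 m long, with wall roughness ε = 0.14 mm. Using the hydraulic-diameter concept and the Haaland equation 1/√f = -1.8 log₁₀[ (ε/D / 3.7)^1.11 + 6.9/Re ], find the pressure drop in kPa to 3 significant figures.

Hydraulic diameter D_h = 4A/P = D_o - D_i = 0.0531 - 0.0234 = 0.0297 m.
Re = ρVD_h/μ = 1.33·6.85·0.0297/1.72e-05 = 1.573e+04.
ε/D_h = 0.00014/0.0297 = 0.00471; Haaland gives 1/√f = -1.8 log₁₀[0.000612+0.000439] = 5.361, so f = 0.03479.
ΔP = f(L/D_h)(ρV²/2) = 0.03479·7.34/0.0297·31.2 = 268.3 Pa.
ΔP = 0.268 kPa.

ΔP ≈ 0.268 kPa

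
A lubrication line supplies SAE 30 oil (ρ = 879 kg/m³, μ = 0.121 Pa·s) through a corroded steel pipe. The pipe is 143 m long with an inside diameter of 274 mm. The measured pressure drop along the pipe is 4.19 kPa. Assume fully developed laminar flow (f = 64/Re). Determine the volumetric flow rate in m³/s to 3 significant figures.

For laminar flow, f = 64/Re with Re = ρVD/μ, so Darcy-Weisbach reduces to ΔP = 32μLV/D². Solving for V: V = ΔP·D²/(32μL) = 4190·(0.274)²/(32·0.121·143) = 0.5681 m/s.
Check: Re = ρVD/μ = 879·0.5681·0.274/0.121 = 1131 < 2300, so the laminar assumption holds.
Q = V·A = 0.5681·(π/4·0.274²) = 0.0335 m³/s = 0.0335 m³/s.

Q ≈ 0.0335 m³/s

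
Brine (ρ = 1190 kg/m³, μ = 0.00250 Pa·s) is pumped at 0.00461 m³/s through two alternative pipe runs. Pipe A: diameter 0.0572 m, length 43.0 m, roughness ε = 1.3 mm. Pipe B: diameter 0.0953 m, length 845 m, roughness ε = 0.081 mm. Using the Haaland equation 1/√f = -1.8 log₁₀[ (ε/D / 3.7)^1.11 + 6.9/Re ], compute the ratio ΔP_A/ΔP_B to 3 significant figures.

ΔP_A/ΔP_B ≈ 1.34

Pipe A: V = Q/A = 0.00461/0.00257 = 1.794 m/s; Re = 4.885e+04; ε/D = 0.0227; Haaland → f = 0.05194; ΔP_A = f(L/D)(ρV²/2) = 7.476e+04 Pa.
Pipe B: V = Q/A = 0.00461/0.007133 = 0.6463 m/s; Re = 2.932e+04; ε/D = 0.00085; Haaland → f = 0.0254; ΔP_B = f(L/D)(ρV²/2) = 5.597e+04 Pa.
ΔP_A/ΔP_B = 7.476e+04/5.597e+04 = 1.34.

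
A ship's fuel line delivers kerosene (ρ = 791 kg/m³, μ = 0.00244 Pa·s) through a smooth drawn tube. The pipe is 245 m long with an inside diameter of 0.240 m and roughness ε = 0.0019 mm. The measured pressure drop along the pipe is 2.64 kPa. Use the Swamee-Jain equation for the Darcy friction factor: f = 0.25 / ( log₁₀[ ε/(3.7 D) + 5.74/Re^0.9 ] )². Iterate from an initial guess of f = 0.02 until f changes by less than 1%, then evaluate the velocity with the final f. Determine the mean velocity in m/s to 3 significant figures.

V ≈ 0.551 m/s

Rearranging Darcy-Weisbach: V = √(2·ΔP·D/(f·L·ρ)). With ε/D = 1.9e-06/0.24 = 7.92e-06, iterate starting from f = 0.02:
  f = 0.02 → V = √(2·2640·0.24/(0.02·245·791)) = 0.5718 m/s; Re = ρVD/μ = 4.449e+04; f → 0.02135
  f = 0.02135 → V = 0.5534 m/s; Re = 4.306e+04; f → 0.02151
Converged (Δf/f < 1%). With the final f = 0.02151: V = √(2·2640·0.24/(0.02151·245·791)) = 0.5514 m/s.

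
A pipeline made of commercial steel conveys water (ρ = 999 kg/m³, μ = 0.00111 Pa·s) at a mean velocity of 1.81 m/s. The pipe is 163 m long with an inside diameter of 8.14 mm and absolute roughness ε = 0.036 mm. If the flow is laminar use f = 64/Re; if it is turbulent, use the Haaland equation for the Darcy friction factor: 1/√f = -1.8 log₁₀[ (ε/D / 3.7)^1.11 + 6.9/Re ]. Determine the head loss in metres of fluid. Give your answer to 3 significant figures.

h_f ≈ 118 m

Reynolds number Re = ρVD/μ = 999 · 1.81 · 0.00814 / 0.00111 = 1.326e+04.
Re > 4000 → turbulent. Relative roughness ε/D = 3.6e-05/0.00814 = 0.00442. Haaland: 1/√f = -1.8 log₁₀[(0.00442/3.7)^1.11 + 6.9/1.326e+04] = -1.8 log₁₀[0.00057 + 0.00052] = 5.332, so f = 0.03517.
Darcy-Weisbach: ΔP = f(L/D)(ρV²/2) = 0.03517·(163/0.00814)·(999·1.81²/2) = 0.03517·2.002e+04·1636 = 1.152e+06 Pa.
Head loss h_f = ΔP/(ρg) = 1.152e+06/(999·9.81) = 118 m.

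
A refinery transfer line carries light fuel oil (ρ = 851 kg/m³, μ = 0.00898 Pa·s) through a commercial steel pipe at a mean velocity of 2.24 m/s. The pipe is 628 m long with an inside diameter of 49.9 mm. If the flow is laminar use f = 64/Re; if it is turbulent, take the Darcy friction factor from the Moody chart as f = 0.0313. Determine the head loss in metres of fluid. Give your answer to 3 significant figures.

h_f ≈ 101 m

Reynolds number Re = ρVD/μ = 851 · 2.24 · 0.0499 / 0.00898 = 1.059e+04.
Re > 4000 → turbulent; use the Moody-chart value f = 0.0313.
Darcy-Weisbach: ΔP = f(L/D)(ρV²/2) = 0.0313·(628/0.0499)·(851·2.24²/2) = 0.0313·1.259e+04·2135 = 8.41e+05 Pa.
Head loss h_f = ΔP/(ρg) = 8.41e+05/(851·9.81) = 101 m.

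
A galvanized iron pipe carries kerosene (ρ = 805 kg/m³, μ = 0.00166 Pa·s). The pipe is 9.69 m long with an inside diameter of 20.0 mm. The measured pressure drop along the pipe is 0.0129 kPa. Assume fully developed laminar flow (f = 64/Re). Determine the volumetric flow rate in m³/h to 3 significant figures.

For laminar flow, f = 64/Re with Re = ρVD/μ, so Darcy-Weisbach reduces to ΔP = 32μLV/D². Solving for V: V = ΔP·D²/(32μL) = 12.9·(0.02)²/(32·0.00166·9.69) = 0.01002 m/s.
Check: Re = ρVD/μ = 805·0.01002·0.02/0.00166 = 97.23 < 2300, so the laminar assumption holds.
Q = V·A = 0.01002·(π/4·0.02²) = 3.149e-06 m³/s = 0.0113 m³/h.

Q ≈ 0.0113 m³/h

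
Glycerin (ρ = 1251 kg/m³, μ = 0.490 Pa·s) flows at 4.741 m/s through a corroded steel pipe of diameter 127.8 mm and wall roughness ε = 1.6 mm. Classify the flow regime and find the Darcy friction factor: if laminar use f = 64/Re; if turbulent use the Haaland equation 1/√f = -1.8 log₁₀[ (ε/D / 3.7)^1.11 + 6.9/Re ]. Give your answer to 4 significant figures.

f ≈ 0.04137

Re = ρVD/μ = 1251·4.741·0.1278/0.49 = 1547.
Re < 2300 → laminar, so f = 64/Re = 0.04137 (roughness is irrelevant in laminar flow).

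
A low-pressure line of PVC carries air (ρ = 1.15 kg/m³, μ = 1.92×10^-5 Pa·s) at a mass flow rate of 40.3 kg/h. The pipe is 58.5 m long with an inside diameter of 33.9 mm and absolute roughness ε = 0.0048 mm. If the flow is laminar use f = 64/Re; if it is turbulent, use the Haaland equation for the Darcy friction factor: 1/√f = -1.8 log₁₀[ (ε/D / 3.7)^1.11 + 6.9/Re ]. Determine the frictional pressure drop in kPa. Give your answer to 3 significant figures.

ΔP ≈ 2.93 kPa

ṁ = 40.3 kg/h = 40.3/3600 = 0.01119 kg/s.
A = πD²/4 = π(0.0339)²/4 = 0.0009026 m²; mean velocity V = ṁ/(ρA) = 0.01119/(1.15 · 0.0009026) = 10.78 m/s.
Reynolds number Re = ρVD/μ = 1.15 · 10.78 · 0.0339 / 1.92e-05 = 2.19e+04.
Re > 4000 → turbulent. Relative roughness ε/D = 4.8e-06/0.0339 = 0.000142. Haaland: 1/√f = -1.8 log₁₀[(0.000142/3.7)^1.11 + 6.9/2.19e+04] = -1.8 log₁₀[1.25e-05 + 0.000315] = 6.272, so f = 0.02542.
Darcy-Weisbach: ΔP = f(L/D)(ρV²/2) = 0.02542·(58.5/0.0339)·(1.15·10.78²/2) = 0.02542·1726·66.88 = 2934 Pa.
ΔP = 2934 Pa = 2.93 kPa.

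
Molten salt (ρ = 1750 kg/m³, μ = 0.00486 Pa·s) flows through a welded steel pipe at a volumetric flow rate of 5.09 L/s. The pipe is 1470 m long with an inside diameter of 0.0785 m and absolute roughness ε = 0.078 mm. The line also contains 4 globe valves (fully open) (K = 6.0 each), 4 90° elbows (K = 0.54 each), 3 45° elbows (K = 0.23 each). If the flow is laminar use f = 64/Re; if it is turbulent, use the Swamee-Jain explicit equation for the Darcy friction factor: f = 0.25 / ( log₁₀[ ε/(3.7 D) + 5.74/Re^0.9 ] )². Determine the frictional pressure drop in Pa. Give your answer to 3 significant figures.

Q = 5.09 L/s = 5.09/1000 = 0.00509 m³/s.
Cross-sectional area A = πD²/4 = π(0.0785)²/4 = 0.00484 m²; mean velocity V = Q/A = 0.00509/0.00484 = 1.052 m/s.
Reynolds number Re = ρVD/μ = 1750 · 1.052 · 0.0785 / 0.00486 = 2.973e+04.
Re > 4000 → turbulent. Relative roughness ε/D = 7.8e-05/0.0785 = 0.000994. Swamee-Jain: f = 0.25/(log₁₀[0.000994/3.7 + 5.74/2.973e+04^0.9])² = 0.25/(log₁₀[0.000269 + 0.000541])² = 0.25/(-3.092)² = 0.02615.
Total minor-loss coefficient ΣK = 4·6 + 4·0.54 + 3·0.23 = 26.9.
ΔP = [f·L/D + ΣK]·(ρV²/2) = [0.02615·1470/0.0785 + 26.9]·(1750·1.052²/2) = [489.7 + 26.9]·967.8 = 4.999e+05 Pa.

ΔP ≈ 500000 Pa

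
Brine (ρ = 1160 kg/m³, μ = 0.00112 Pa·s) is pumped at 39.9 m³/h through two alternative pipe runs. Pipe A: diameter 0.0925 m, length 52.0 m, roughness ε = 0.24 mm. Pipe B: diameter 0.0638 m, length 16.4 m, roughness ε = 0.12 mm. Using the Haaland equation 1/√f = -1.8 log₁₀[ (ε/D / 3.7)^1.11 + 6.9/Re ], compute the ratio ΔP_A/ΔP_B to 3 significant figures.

Pipe A: V = Q/A = 0.01108/0.00672 = 1.649 m/s; Re = 1.58e+05; ε/D = 0.00259; Haaland → f = 0.02601; ΔP_A = f(L/D)(ρV²/2) = 2.307e+04 Pa.
Pipe B: V = Q/A = 0.01108/0.003197 = 3.467 m/s; Re = 2.291e+05; ε/D = 0.00188; Haaland → f = 0.02381; ΔP_B = f(L/D)(ρV²/2) = 4.266e+04 Pa.
ΔP_A/ΔP_B = 2.307e+04/4.266e+04 = 0.541.

ΔP_A/ΔP_B ≈ 0.541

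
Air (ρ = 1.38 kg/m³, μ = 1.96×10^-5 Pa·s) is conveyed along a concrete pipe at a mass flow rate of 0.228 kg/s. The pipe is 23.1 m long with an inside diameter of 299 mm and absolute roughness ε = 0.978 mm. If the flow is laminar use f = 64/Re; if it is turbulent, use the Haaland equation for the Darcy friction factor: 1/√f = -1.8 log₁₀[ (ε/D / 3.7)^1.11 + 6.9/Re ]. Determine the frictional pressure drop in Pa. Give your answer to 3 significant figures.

A = πD²/4 = π(0.299)²/4 = 0.07022 m²; mean velocity V = ṁ/(ρA) = 0.228/(1.38 · 0.07022) = 2.353 m/s.
Reynolds number Re = ρVD/μ = 1.38 · 2.353 · 0.299 / 1.96e-05 = 4.954e+04.
Re > 4000 → turbulent. Relative roughness ε/D = 0.000978/0.299 = 0.00327. Haaland: 1/√f = -1.8 log₁₀[(0.00327/3.7)^1.11 + 6.9/4.954e+04] = -1.8 log₁₀[0.000408 + 0.000139] = 5.871, so f = 0.02901.
Darcy-Weisbach: ΔP = f(L/D)(ρV²/2) = 0.02901·(23.1/0.299)·(1.38·2.353²/2) = 0.02901·77.26·3.82 = 8.562 Pa.

ΔP ≈ 8.56 Pa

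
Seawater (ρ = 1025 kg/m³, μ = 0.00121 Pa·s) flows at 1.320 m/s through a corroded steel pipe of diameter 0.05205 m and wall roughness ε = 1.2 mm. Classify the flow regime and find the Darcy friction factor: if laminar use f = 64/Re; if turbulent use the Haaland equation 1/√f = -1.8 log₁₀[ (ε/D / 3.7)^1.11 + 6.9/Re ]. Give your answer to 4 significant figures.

f ≈ 0.05210

Re = ρVD/μ = 1025·1.32·0.05205/0.00121 = 5.82e+04.
Re > 4000 → turbulent. ε/D = 0.0012/0.05205 = 0.0231; Haaland: 1/√f = -1.8 log₁₀[0.00356 + 0.000119] = 4.381, so f = 0.0521.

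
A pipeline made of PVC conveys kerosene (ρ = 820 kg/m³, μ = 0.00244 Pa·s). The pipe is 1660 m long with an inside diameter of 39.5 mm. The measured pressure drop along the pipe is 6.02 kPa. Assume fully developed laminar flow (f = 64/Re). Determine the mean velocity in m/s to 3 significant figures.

For laminar flow, f = 64/Re with Re = ρVD/μ, so Darcy-Weisbach reduces to ΔP = 32μLV/D². Solving for V: V = ΔP·D²/(32μL) = 6020·(0.0395)²/(32·0.00244·1660) = 0.07247 m/s.
Check: Re = ρVD/μ = 820·0.07247·0.0395/0.00244 = 962 < 2300, so the laminar assumption holds.

V ≈ 0.0725 m/s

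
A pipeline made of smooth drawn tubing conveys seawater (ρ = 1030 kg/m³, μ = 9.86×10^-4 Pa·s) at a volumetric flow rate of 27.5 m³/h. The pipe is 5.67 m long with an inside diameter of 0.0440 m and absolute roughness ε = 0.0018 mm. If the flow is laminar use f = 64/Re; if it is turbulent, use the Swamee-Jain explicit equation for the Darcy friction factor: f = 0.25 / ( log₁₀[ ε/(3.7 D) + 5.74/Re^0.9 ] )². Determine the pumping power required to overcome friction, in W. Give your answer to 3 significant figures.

P ≈ 198 W

Q = 27.5 m³/h = 27.5/3600 = 0.007639 m³/s.
Cross-sectional area A = πD²/4 = π(0.044)²/4 = 0.001521 m²; mean velocity V = Q/A = 0.007639/0.001521 = 5.024 m/s.
Reynolds number Re = ρVD/μ = 1030 · 5.024 · 0.044 / 0.000986 = 2.309e+05.
Re > 4000 → turbulent. Relative roughness ε/D = 1.8e-06/0.044 = 4.09e-05. Swamee-Jain: f = 0.25/(log₁₀[4.09e-05/3.7 + 5.74/2.309e+05^0.9])² = 0.25/(log₁₀[1.11e-05 + 8.55e-05])² = 0.25/(-4.015)² = 0.01551.
Darcy-Weisbach: ΔP = f(L/D)(ρV²/2) = 0.01551·(5.67/0.044)·(1030·5.024²/2) = 0.01551·128.9·1.3e+04 = 2.597e+04 Pa.
Pumping power P = QΔP = 0.007639·2.597e+04 = 198.4 W = 198 W.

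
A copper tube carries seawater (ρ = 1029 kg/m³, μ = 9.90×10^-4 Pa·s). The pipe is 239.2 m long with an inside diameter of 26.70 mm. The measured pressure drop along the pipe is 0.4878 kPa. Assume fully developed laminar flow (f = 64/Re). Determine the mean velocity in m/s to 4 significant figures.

V ≈ 0.04589 m/s

For laminar flow, f = 64/Re with Re = ρVD/μ, so Darcy-Weisbach reduces to ΔP = 32μLV/D². Solving for V: V = ΔP·D²/(32μL) = 487.8·(0.0267)²/(32·0.00099·239.2) = 0.04589 m/s.
Check: Re = ρVD/μ = 1029·0.04589·0.0267/0.00099 = 1274 < 2300, so the laminar assumption holds.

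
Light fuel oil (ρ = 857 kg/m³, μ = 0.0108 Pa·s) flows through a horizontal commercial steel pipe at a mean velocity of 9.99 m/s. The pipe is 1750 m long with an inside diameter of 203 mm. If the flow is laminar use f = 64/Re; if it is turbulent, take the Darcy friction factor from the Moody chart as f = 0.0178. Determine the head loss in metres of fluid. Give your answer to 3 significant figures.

h_f ≈ 781 m

Reynolds number Re = ρVD/μ = 857 · 9.99 · 0.203 / 0.0108 = 1.609e+05.
Re > 4000 → turbulent; use the Moody-chart value f = 0.0178.
Darcy-Weisbach: ΔP = f(L/D)(ρV²/2) = 0.0178·(1750/0.203)·(857·9.99²/2) = 0.0178·8621·4.276e+04 = 6.562e+06 Pa.
Head loss h_f = ΔP/(ρg) = 6.562e+06/(857·9.81) = 781 m.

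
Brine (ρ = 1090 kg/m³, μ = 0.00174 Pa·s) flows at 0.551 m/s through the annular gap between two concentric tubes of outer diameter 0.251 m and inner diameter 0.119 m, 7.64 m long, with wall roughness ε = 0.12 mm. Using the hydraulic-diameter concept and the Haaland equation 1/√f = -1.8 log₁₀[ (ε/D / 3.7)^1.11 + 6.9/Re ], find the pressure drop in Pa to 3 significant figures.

ΔP ≈ 228 Pa

Hydraulic diameter D_h = 4A/P = D_o - D_i = 0.251 - 0.119 = 0.132 m.
Re = ρVD_h/μ = 1090·0.551·0.132/0.00174 = 4.556e+04.
ε/D_h = 0.00012/0.132 = 0.000909; Haaland gives 1/√f = -1.8 log₁₀[9.85e-05+0.000151] = 6.484, so f = 0.02379.
ΔP = f(L/D_h)(ρV²/2) = 0.02379·7.64/0.132·165.5 = 227.8 Pa.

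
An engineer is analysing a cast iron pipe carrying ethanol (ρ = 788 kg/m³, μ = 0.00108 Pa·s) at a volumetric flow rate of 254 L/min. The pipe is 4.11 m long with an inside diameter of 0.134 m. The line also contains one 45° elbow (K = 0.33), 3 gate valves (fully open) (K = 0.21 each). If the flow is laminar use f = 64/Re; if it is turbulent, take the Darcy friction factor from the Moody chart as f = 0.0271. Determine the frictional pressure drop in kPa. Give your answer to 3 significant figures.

ΔP ≈ 0.0636 kPa

Q = 254 L/min = 254/60000 = 0.004233 m³/s.
Cross-sectional area A = πD²/4 = π(0.134)²/4 = 0.0141 m²; mean velocity V = Q/A = 0.004233/0.0141 = 0.3002 m/s.
Reynolds number Re = ρVD/μ = 788 · 0.3002 · 0.134 / 0.00108 = 2.935e+04.
Re > 4000 → turbulent; use the Moody-chart value f = 0.0271.
Total minor-loss coefficient ΣK = 1·0.33 + 3·0.21 = 0.96.
ΔP = [f·L/D + ΣK]·(ρV²/2) = [0.0271·4.11/0.134 + 0.96]·(788·0.3002²/2) = [0.8312 + 0.96]·35.5 = 63.59 Pa.
ΔP = 63.59 Pa = 0.0636 kPa.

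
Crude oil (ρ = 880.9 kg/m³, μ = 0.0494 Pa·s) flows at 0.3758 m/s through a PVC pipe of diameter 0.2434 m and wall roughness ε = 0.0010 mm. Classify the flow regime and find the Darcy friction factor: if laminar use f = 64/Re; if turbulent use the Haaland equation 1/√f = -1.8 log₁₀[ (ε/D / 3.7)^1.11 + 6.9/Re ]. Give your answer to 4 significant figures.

f ≈ 0.03924

Re = ρVD/μ = 880.9·0.3758·0.2434/0.0494 = 1631.
Re < 2300 → laminar, so f = 64/Re = 0.03924 (roughness is irrelevant in laminar flow).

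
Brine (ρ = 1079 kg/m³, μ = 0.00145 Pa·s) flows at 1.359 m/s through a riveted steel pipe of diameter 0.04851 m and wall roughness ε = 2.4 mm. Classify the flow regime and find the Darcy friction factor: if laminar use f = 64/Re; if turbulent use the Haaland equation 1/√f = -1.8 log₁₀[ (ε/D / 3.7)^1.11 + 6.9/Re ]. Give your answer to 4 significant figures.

Re = ρVD/μ = 1079·1.359·0.04851/0.00145 = 4.906e+04.
Re > 4000 → turbulent. ε/D = 0.0024/0.04851 = 0.0495; Haaland: 1/√f = -1.8 log₁₀[0.00832 + 0.000141] = 3.731, so f = 0.07185.

f ≈ 0.07185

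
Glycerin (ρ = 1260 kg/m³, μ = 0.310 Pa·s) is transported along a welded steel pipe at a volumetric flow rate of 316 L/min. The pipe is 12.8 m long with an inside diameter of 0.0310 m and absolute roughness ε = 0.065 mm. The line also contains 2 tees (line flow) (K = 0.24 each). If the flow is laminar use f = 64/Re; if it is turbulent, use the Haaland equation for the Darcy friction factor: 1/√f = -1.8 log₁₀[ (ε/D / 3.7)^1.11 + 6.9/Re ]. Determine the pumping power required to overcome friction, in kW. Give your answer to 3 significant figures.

P ≈ 4.93 kW

Q = 316 L/min = 316/60000 = 0.005267 m³/s.
Cross-sectional area A = πD²/4 = π(0.031)²/4 = 0.0007548 m²; mean velocity V = Q/A = 0.005267/0.0007548 = 6.978 m/s.
Reynolds number Re = ρVD/μ = 1260 · 6.978 · 0.031 / 0.31 = 879.2.
Re < 2300 → laminar flow, so f = 64/Re = 64/879.2 = 0.07279 (the turbulent correlation is not needed).
Total minor-loss coefficient ΣK = 2·0.24 = 0.48.
ΔP = [f·L/D + ΣK]·(ρV²/2) = [0.07279·12.8/0.031 + 0.48]·(1260·6.978²/2) = [30.06 + 0.48]·3.068e+04 = 9.367e+05 Pa.
Pumping power P = QΔP = 0.005267·9.367e+05 = 4933 W = 4.93 kW.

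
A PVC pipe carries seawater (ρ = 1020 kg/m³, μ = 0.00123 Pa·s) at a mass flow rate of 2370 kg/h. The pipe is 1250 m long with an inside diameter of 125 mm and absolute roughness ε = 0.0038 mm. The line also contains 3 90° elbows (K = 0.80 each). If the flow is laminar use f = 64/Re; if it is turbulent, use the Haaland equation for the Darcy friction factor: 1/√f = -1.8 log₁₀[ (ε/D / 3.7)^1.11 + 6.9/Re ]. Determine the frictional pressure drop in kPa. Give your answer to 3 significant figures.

ṁ = 2370 kg/h = 2370/3600 = 0.6583 kg/s.
A = πD²/4 = π(0.125)²/4 = 0.01227 m²; mean velocity V = ṁ/(ρA) = 0.6583/(1020 · 0.01227) = 0.05259 m/s.
Reynolds number Re = ρVD/μ = 1020 · 0.05259 · 0.125 / 0.00123 = 5452.
Re > 4000 → turbulent. Relative roughness ε/D = 3.8e-06/0.125 = 3.04e-05. Haaland: 1/√f = -1.8 log₁₀[(3.04e-05/3.7)^1.11 + 6.9/5452] = -1.8 log₁₀[2.27e-06 + 0.00127] = 5.214, so f = 0.03678.
Total minor-loss coefficient ΣK = 3·0.8 = 2.4.
ΔP = [f·L/D + ΣK]·(ρV²/2) = [0.03678·1250/0.125 + 2.4]·(1020·0.05259²/2) = [367.8 + 2.4]·1.411 = 522.2 Pa.
ΔP = 522.2 Pa = 0.522 kPa.

ΔP ≈ 0.522 kPa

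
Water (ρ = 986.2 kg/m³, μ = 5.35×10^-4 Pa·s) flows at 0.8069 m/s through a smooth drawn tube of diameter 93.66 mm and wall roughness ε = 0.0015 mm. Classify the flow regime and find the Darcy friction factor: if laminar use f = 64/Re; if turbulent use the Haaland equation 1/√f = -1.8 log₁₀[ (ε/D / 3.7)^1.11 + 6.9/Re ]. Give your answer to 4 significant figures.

Re = ρVD/μ = 986.2·0.8069·0.09366/0.000535 = 1.393e+05.
Re > 4000 → turbulent. ε/D = 1.5e-06/0.09366 = 1.6e-05; Haaland: 1/√f = -1.8 log₁₀[1.11e-06 + 4.95e-05] = 7.732, so f = 0.01673.

f ≈ 0.01673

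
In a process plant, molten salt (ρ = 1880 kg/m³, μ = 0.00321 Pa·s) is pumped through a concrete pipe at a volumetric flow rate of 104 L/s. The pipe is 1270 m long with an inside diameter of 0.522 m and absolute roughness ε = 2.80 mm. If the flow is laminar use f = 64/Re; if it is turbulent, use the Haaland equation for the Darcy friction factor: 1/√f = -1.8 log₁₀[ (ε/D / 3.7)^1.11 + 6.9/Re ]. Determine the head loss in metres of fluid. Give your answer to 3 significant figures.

h_f ≈ 0.927 m

Q = 104 L/s = 104/1000 = 0.104 m³/s.
Cross-sectional area A = πD²/4 = π(0.522)²/4 = 0.214 m²; mean velocity V = Q/A = 0.104/0.214 = 0.486 m/s.
Reynolds number Re = ρVD/μ = 1880 · 0.486 · 0.522 / 0.00321 = 1.486e+05.
Re > 4000 → turbulent. Relative roughness ε/D = 0.0028/0.522 = 0.00536. Haaland: 1/√f = -1.8 log₁₀[(0.00536/3.7)^1.11 + 6.9/1.486e+05] = -1.8 log₁₀[0.000706 + 4.64e-05] = 5.622, so f = 0.03164.
Darcy-Weisbach: ΔP = f(L/D)(ρV²/2) = 0.03164·(1270/0.522)·(1880·0.486²/2) = 0.03164·2433·222 = 1.709e+04 Pa.
Head loss h_f = ΔP/(ρg) = 1.709e+04/(1880·9.81) = 0.927 m.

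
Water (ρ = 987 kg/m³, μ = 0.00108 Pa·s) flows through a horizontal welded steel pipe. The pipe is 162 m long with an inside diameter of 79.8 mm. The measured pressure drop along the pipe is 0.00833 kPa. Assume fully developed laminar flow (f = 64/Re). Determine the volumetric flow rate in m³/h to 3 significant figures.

For laminar flow, f = 64/Re with Re = ρVD/μ, so Darcy-Weisbach reduces to ΔP = 32μLV/D². Solving for V: V = ΔP·D²/(32μL) = 8.33·(0.0798)²/(32·0.00108·162) = 0.009475 m/s.
Check: Re = ρVD/μ = 987·0.009475·0.0798/0.00108 = 691 < 2300, so the laminar assumption holds.
Q = V·A = 0.009475·(π/4·0.0798²) = 4.739e-05 m³/s = 0.171 m³/h.

Q ≈ 0.171 m³/h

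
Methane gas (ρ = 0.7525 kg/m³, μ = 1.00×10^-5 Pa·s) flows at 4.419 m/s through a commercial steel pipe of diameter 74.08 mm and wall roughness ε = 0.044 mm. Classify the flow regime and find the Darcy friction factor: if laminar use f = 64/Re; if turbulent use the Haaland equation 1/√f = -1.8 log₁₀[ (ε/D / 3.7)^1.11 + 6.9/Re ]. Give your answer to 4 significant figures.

Re = ρVD/μ = 0.7525·4.419·0.07408/1e-05 = 2.463e+04.
Re > 4000 → turbulent. ε/D = 4.4e-05/0.07408 = 0.000594; Haaland: 1/√f = -1.8 log₁₀[6.14e-05 + 0.00028] = 6.24, so f = 0.02568.

f ≈ 0.02568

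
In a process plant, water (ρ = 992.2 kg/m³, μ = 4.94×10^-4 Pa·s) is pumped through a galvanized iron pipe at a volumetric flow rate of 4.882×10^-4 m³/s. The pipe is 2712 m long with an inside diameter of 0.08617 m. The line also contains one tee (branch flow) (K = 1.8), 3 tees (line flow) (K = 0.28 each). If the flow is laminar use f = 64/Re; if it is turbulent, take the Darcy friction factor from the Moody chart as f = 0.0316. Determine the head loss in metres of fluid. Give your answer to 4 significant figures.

h_f ≈ 0.3562 m

Cross-sectional area A = πD²/4 = π(0.08617)²/4 = 0.005832 m²; mean velocity V = Q/A = 0.0004882/0.005832 = 0.08371 m/s.
Reynolds number Re = ρVD/μ = 992.2 · 0.08371 · 0.08617 / 0.000494 = 1.449e+04.
Re > 4000 → turbulent; use the Moody-chart value f = 0.0316.
Total minor-loss coefficient ΣK = 1·1.8 + 3·0.28 = 2.64.
ΔP = [f·L/D + ΣK]·(ρV²/2) = [0.0316·2712/0.08617 + 2.64]·(992.2·0.08371²/2) = [994.5 + 2.64]·3.477 = 3467 Pa.
Head loss h_f = ΔP/(ρg) = 3467/(992.2·9.81) = 0.3562 m.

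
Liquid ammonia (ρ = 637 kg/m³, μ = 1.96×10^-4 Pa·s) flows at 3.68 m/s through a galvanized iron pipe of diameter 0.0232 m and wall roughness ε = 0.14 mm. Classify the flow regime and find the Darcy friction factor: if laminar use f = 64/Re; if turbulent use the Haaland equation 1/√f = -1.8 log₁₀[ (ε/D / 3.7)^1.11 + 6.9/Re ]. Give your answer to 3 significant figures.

f ≈ 0.0325

Re = ρVD/μ = 637·3.68·0.0232/0.000196 = 2.775e+05.
Re > 4000 → turbulent. ε/D = 0.00014/0.0232 = 0.00603; Haaland: 1/√f = -1.8 log₁₀[0.000805 + 2.49e-05] = 5.546, so f = 0.03251.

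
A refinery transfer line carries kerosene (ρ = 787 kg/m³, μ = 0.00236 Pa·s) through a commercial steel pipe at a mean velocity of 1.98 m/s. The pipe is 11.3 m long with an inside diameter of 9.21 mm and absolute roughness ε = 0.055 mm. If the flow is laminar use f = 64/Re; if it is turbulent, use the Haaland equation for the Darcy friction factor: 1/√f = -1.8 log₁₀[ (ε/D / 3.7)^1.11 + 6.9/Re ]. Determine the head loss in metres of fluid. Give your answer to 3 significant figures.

h_f ≈ 10.3 m

Reynolds number Re = ρVD/μ = 787 · 1.98 · 0.00921 / 0.00236 = 6081.
Re > 4000 → turbulent. Relative roughness ε/D = 5.5e-05/0.00921 = 0.00597. Haaland: 1/√f = -1.8 log₁₀[(0.00597/3.7)^1.11 + 6.9/6081] = -1.8 log₁₀[0.000796 + 0.00113] = 4.886, so f = 0.04189.
Darcy-Weisbach: ΔP = f(L/D)(ρV²/2) = 0.04189·(11.3/0.00921)·(787·1.98²/2) = 0.04189·1227·1543 = 7.929e+04 Pa.
Head loss h_f = ΔP/(ρg) = 7.929e+04/(787·9.81) = 10.3 m.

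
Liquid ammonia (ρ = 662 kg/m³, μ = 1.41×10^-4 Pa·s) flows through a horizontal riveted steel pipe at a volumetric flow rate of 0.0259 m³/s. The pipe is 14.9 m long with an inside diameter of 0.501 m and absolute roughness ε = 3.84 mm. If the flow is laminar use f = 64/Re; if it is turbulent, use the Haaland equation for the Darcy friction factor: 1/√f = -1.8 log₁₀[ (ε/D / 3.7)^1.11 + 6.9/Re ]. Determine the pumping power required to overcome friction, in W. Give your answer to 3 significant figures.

Cross-sectional area A = πD²/4 = π(0.501)²/4 = 0.1971 m²; mean velocity V = Q/A = 0.0259/0.1971 = 0.1314 m/s.
Reynolds number Re = ρVD/μ = 662 · 0.1314 · 0.501 / 0.000141 = 3.09e+05.
Re > 4000 → turbulent. Relative roughness ε/D = 0.00384/0.501 = 0.00766. Haaland: 1/√f = -1.8 log₁₀[(0.00766/3.7)^1.11 + 6.9/3.09e+05] = -1.8 log₁₀[0.00105 + 2.23e-05] = 5.346, so f = 0.035.
Darcy-Weisbach: ΔP = f(L/D)(ρV²/2) = 0.035·(14.9/0.501)·(662·0.1314²/2) = 0.035·29.74·5.713 = 5.946 Pa.
Pumping power P = QΔP = 0.0259·5.946 = 0.1540 W = 0.154 W.

P ≈ 0.154 W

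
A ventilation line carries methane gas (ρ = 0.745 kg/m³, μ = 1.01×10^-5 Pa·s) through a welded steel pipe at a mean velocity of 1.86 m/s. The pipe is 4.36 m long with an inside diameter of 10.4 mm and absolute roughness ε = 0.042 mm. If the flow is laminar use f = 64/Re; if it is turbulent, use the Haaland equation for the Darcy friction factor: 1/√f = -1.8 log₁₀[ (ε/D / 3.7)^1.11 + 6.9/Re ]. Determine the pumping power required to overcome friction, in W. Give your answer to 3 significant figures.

Reynolds number Re = ρVD/μ = 0.745 · 1.86 · 0.0104 / 1.01e-05 = 1427.
Re < 2300 → laminar flow, so f = 64/Re = 64/1427 = 0.04485 (the turbulent correlation is not needed).
Darcy-Weisbach: ΔP = f(L/D)(ρV²/2) = 0.04485·(4.36/0.0104)·(0.745·1.86²/2) = 0.04485·419.2·1.289 = 24.23 Pa.
Q = V·A = 1.86·8.495e-05 = 0.000158 m³/s.
Pumping power P = QΔP = 0.000158·24.23 = 0.003829 W = 0.00383 W.

P ≈ 0.00383 W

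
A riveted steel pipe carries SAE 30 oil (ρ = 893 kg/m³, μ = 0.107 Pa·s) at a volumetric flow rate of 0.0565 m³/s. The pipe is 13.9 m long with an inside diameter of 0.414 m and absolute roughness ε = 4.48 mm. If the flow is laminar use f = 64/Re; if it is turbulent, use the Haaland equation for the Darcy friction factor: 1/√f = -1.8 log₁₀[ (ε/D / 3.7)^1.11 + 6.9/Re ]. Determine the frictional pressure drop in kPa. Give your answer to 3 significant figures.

ΔP ≈ 0.117 kPa

Cross-sectional area A = πD²/4 = π(0.414)²/4 = 0.1346 m²; mean velocity V = Q/A = 0.0565/0.1346 = 0.4197 m/s.
Reynolds number Re = ρVD/μ = 893 · 0.4197 · 0.414 / 0.107 = 1450.
Re < 2300 → laminar flow, so f = 64/Re = 64/1450 = 0.04413 (the turbulent correlation is not needed).
Darcy-Weisbach: ΔP = f(L/D)(ρV²/2) = 0.04413·(13.9/0.414)·(893·0.4197²/2) = 0.04413·33.57·78.66 = 116.5 Pa.
ΔP = 116.5 Pa = 0.117 kPa.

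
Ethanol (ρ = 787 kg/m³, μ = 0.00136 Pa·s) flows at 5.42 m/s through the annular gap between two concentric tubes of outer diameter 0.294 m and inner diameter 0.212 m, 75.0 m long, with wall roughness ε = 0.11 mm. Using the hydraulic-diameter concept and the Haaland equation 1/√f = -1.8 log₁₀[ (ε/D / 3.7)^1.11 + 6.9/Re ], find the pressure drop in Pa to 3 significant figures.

Hydraulic diameter D_h = 4A/P = D_o - D_i = 0.294 - 0.212 = 0.082 m.
Re = ρVD_h/μ = 787·5.42·0.082/0.00136 = 2.572e+05.
ε/D_h = 0.00011/0.082 = 0.00134; Haaland gives 1/√f = -1.8 log₁₀[0.000152+2.68e-05] = 6.747, so f = 0.02197.
ΔP = f(L/D_h)(ρV²/2) = 0.02197·75/0.082·1.156e+04 = 2.323e+05 Pa.

ΔP ≈ 232000 Pa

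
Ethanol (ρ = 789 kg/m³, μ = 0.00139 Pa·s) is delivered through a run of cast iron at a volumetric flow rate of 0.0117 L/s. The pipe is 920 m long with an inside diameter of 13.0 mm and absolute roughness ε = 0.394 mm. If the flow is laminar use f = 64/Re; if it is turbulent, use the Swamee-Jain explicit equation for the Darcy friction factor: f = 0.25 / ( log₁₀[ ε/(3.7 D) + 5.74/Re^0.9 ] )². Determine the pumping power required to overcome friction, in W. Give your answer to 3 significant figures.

P ≈ 0.250 W

Q = 0.0117 L/s = 0.0117/1000 = 1.17e-05 m³/s.
Cross-sectional area A = πD²/4 = π(0.013)²/4 = 0.0001327 m²; mean velocity V = Q/A = 1.17e-05/0.0001327 = 0.08815 m/s.
Reynolds number Re = ρVD/μ = 789 · 0.08815 · 0.013 / 0.00139 = 650.5.
Re < 2300 → laminar flow, so f = 64/Re = 64/650.5 = 0.09839 (the turbulent correlation is not needed).
Darcy-Weisbach: ΔP = f(L/D)(ρV²/2) = 0.09839·(920/0.013)·(789·0.08815²/2) = 0.09839·7.077e+04·3.065 = 2.134e+04 Pa.
Pumping power P = QΔP = 1.17e-05·2.134e+04 = 0.2497 W = 0.250 W.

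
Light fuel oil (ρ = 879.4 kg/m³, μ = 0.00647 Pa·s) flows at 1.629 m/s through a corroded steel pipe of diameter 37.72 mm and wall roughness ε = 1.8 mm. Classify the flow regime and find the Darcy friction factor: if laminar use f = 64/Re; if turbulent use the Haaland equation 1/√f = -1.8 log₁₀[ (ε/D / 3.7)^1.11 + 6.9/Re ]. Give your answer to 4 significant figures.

f ≈ 0.07311

Re = ρVD/μ = 879.4·1.629·0.03772/0.00647 = 8352.
Re > 4000 → turbulent. ε/D = 0.0018/0.03772 = 0.0477; Haaland: 1/√f = -1.8 log₁₀[0.00799 + 0.000826] = 3.698, so f = 0.07311.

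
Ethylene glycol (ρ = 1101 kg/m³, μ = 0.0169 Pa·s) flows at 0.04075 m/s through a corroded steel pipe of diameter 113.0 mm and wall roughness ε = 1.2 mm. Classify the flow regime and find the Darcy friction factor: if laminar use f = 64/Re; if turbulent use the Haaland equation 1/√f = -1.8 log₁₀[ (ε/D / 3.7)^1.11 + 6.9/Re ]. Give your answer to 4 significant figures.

Re = ρVD/μ = 1101·0.04075·0.113/0.0169 = 300.
Re < 2300 → laminar, so f = 64/Re = 0.2133 (roughness is irrelevant in laminar flow).

f ≈ 0.2133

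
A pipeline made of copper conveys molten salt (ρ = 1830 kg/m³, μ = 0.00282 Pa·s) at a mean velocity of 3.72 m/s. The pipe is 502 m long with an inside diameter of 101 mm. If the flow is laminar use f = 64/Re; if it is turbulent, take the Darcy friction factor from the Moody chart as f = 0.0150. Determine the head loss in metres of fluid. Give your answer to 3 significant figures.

h_f ≈ 52.6 m

Reynolds number Re = ρVD/μ = 1830 · 3.72 · 0.101 / 0.00282 = 2.438e+05.
Re > 4000 → turbulent; use the Moody-chart value f = 0.0150.
Darcy-Weisbach: ΔP = f(L/D)(ρV²/2) = 0.015·(502/0.101)·(1830·3.72²/2) = 0.015·4970·1.266e+04 = 9.44e+05 Pa.
Head loss h_f = ΔP/(ρg) = 9.44e+05/(1830·9.81) = 52.6 m.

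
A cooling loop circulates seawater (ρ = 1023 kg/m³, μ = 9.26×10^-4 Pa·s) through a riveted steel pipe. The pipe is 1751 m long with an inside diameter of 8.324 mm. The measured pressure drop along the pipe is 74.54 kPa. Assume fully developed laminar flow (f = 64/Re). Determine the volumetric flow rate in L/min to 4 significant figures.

Q ≈ 0.3250 L/min

For laminar flow, f = 64/Re with Re = ρVD/μ, so Darcy-Weisbach reduces to ΔP = 32μLV/D². Solving for V: V = ΔP·D²/(32μL) = 7.454e+04·(0.008324)²/(32·0.000926·1751) = 0.09954 m/s.
Check: Re = ρVD/μ = 1023·0.09954·0.008324/0.000926 = 915.4 < 2300, so the laminar assumption holds.
Q = V·A = 0.09954·(π/4·0.008324²) = 5.417e-06 m³/s = 0.3250 L/min.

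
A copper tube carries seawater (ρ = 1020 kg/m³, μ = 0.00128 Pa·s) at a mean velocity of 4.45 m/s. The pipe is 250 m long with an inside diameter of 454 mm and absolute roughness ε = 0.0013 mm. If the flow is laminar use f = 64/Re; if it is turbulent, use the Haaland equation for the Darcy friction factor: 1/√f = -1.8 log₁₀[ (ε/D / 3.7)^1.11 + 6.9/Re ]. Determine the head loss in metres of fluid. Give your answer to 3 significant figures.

Reynolds number Re = ρVD/μ = 1020 · 4.45 · 0.454 / 0.00128 = 1.61e+06.
Re > 4000 → turbulent. Relative roughness ε/D = 1.3e-06/0.454 = 2.86e-06. Haaland: 1/√f = -1.8 log₁₀[(2.86e-06/3.7)^1.11 + 6.9/1.61e+06] = -1.8 log₁₀[1.65e-07 + 4.29e-06] = 9.633, so f = 0.01078.
Darcy-Weisbach: ΔP = f(L/D)(ρV²/2) = 0.01078·(250/0.454)·(1020·4.45²/2) = 0.01078·550.7·1.01e+04 = 5.993e+04 Pa.
Head loss h_f = ΔP/(ρg) = 5.993e+04/(1020·9.81) = 5.99 m.

h_f ≈ 5.99 m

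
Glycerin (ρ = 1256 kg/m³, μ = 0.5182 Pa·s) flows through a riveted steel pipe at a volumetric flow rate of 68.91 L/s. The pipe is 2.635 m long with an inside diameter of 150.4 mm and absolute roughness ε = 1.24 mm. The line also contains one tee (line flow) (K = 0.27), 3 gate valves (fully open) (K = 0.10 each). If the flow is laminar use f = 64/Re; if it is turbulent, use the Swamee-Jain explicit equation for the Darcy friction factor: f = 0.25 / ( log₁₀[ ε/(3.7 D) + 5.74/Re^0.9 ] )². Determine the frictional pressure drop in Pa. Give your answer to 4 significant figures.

Q = 68.91 L/s = 68.91/1000 = 0.06891 m³/s.
Cross-sectional area A = πD²/4 = π(0.1504)²/4 = 0.01777 m²; mean velocity V = Q/A = 0.06891/0.01777 = 3.879 m/s.
Reynolds number Re = ρVD/μ = 1256 · 3.879 · 0.1504 / 0.518 = 1414.
Re < 2300 → laminar flow, so f = 64/Re = 64/1414 = 0.04526 (the turbulent correlation is not needed).
Total minor-loss coefficient ΣK = 1·0.27 + 3·0.1 = 0.57.
ΔP = [f·L/D + ΣK]·(ρV²/2) = [0.04526·2.635/0.1504 + 0.57]·(1256·3.879²/2) = [0.793 + 0.57]·9448 = 1.288e+04 Pa.

ΔP ≈ 12880 Pa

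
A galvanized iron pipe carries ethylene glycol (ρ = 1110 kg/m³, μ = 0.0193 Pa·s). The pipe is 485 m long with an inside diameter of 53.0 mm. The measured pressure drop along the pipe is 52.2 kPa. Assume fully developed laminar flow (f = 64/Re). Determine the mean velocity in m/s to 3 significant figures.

V ≈ 0.490 m/s

For laminar flow, f = 64/Re with Re = ρVD/μ, so Darcy-Weisbach reduces to ΔP = 32μLV/D². Solving for V: V = ΔP·D²/(32μL) = 5.22e+04·(0.053)²/(32·0.0193·485) = 0.4895 m/s.
Check: Re = ρVD/μ = 1110·0.4895·0.053/0.0193 = 1492 < 2300, so the laminar assumption holds.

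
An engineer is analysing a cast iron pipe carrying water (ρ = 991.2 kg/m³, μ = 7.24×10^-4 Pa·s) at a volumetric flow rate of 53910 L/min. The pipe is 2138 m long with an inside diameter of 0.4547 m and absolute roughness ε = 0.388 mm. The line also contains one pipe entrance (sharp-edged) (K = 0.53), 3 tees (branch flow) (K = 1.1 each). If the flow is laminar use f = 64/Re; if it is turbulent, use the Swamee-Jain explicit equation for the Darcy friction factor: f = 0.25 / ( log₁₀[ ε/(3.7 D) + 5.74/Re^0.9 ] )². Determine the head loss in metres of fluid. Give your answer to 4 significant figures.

Q = 53910 L/min = 53910/60000 = 0.8985 m³/s.
Cross-sectional area A = πD²/4 = π(0.4547)²/4 = 0.1624 m²; mean velocity V = Q/A = 0.8985/0.1624 = 5.533 m/s.
Reynolds number Re = ρVD/μ = 991.2 · 5.533 · 0.4547 / 0.000724 = 3.444e+06.
Re > 4000 → turbulent. Relative roughness ε/D = 0.000388/0.4547 = 0.000853. Swamee-Jain: f = 0.25/(log₁₀[0.000853/3.7 + 5.74/3.444e+06^0.9])² = 0.25/(log₁₀[0.000231 + 7.51e-06])² = 0.25/(-3.623)² = 0.01904.
Total minor-loss coefficient ΣK = 1·0.53 + 3·1.1 = 3.83.
ΔP = [f·L/D + ΣK]·(ρV²/2) = [0.01904·2138/0.4547 + 3.83]·(991.2·5.533²/2) = [89.55 + 3.83]·1.517e+04 = 1.417e+06 Pa.
Head loss h_f = ΔP/(ρg) = 1.417e+06/(991.2·9.81) = 145.7 m.

h_f ≈ 145.7 m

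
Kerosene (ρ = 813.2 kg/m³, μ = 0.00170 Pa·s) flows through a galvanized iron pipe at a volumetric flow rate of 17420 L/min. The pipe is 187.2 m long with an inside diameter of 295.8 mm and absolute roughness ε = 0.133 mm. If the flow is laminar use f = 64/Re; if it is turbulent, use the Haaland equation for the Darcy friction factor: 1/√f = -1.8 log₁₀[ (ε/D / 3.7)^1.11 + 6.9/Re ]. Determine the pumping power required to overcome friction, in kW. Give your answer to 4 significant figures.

Q = 17420 L/min = 17420/60000 = 0.2903 m³/s.
Cross-sectional area A = πD²/4 = π(0.2958)²/4 = 0.06872 m²; mean velocity V = Q/A = 0.2903/0.06872 = 4.225 m/s.
Reynolds number Re = ρVD/μ = 813.2 · 4.225 · 0.2958 / 0.0017 = 5.978e+05.
Re > 4000 → turbulent. Relative roughness ε/D = 0.000133/0.2958 = 0.00045. Haaland: 1/√f = -1.8 log₁₀[(0.00045/3.7)^1.11 + 6.9/5.978e+05] = -1.8 log₁₀[4.51e-05 + 1.15e-05] = 7.645, so f = 0.01711.
Darcy-Weisbach: ΔP = f(L/D)(ρV²/2) = 0.01711·(187.2/0.2958)·(813.2·4.225²/2) = 0.01711·632.9·7258 = 7.859e+04 Pa.
Pumping power P = QΔP = 0.2903·7.859e+04 = 22818 W = 22.82 kW.

P ≈ 22.82 kW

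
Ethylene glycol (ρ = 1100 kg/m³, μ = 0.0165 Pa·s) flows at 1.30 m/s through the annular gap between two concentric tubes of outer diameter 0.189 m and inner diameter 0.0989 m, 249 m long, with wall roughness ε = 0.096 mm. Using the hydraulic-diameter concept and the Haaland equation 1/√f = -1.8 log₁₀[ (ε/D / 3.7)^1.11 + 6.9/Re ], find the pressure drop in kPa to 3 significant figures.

Hydraulic diameter D_h = 4A/P = D_o - D_i = 0.189 - 0.0989 = 0.0901 m.
Re = ρVD_h/μ = 1100·1.3·0.0901/0.0165 = 7809.
ε/D_h = 9.6e-05/0.0901 = 0.00107; Haaland gives 1/√f = -1.8 log₁₀[0.000117+0.000884] = 5.399, so f = 0.0343.
ΔP = f(L/D_h)(ρV²/2) = 0.0343·249/0.0901·929.5 = 8.812e+04 Pa.
ΔP = 88.1 kPa.

ΔP ≈ 88.1 kPa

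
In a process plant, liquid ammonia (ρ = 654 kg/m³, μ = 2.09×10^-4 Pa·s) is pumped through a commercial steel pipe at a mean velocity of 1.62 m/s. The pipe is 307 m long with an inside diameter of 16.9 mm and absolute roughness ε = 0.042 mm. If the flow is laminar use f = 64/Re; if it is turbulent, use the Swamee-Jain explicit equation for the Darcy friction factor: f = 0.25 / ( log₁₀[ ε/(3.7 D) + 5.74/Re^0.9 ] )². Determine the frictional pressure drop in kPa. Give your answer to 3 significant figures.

ΔP ≈ 417 kPa

Reynolds number Re = ρVD/μ = 654 · 1.62 · 0.0169 / 0.000209 = 8.567e+04.
Re > 4000 → turbulent. Relative roughness ε/D = 4.2e-05/0.0169 = 0.00249. Swamee-Jain: f = 0.25/(log₁₀[0.00249/3.7 + 5.74/8.567e+04^0.9])² = 0.25/(log₁₀[0.000672 + 0.000209])² = 0.25/(-3.055)² = 0.02678.
Darcy-Weisbach: ΔP = f(L/D)(ρV²/2) = 0.02678·(307/0.0169)·(654·1.62²/2) = 0.02678·1.817e+04·858.2 = 4.175e+05 Pa.
ΔP = 4.175e+05 Pa = 417 kPa.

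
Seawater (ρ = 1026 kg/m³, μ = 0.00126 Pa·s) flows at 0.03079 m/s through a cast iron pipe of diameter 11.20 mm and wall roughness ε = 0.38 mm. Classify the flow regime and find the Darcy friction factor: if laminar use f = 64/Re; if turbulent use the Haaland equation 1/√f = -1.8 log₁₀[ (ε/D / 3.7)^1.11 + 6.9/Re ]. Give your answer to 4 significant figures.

f ≈ 0.2279

Re = ρVD/μ = 1026·0.03079·0.0112/0.00126 = 280.8.
Re < 2300 → laminar, so f = 64/Re = 0.2279 (roughness is irrelevant in laminar flow).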